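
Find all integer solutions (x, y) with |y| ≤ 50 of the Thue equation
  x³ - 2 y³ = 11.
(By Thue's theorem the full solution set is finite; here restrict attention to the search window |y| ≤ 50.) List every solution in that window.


The equation is x³ - 2y³ = 11. For fixed y, x³ = 2·y³ + 11, so a solution requires the RHS to be a perfect cube.
Strategy: iterate y from -50 to 50, compute RHS = 2·y³ + 11, and check whether it is a (positive or negative) perfect cube.
Check small values of y:
  y = 0: RHS = 11 is not a perfect cube.
  y = 1: RHS = 13 is not a perfect cube.
  y = -1: RHS = 9 is not a perfect cube.
  y = 2: RHS = 27 = (3)³ ⇒ x = 3 works.
  y = -2: RHS = -5 is not a perfect cube.
  y = 3: RHS = 65 is not a perfect cube.
  y = -3: RHS = -43 is not a perfect cube.
Continuing the search up to |y| = 50 finds no further solutions beyond those listed.
Collected solutions: (3, 2).

Solutions (with |y| ≤ 50): (3, 2).


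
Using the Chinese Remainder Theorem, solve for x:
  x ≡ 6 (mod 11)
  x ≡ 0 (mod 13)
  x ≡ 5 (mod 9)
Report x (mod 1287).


Moduli 11, 13, 9 are pairwise coprime; by CRT there is a unique solution modulo M = 11 · 13 · 9 = 1287.
Solve pairwise, accumulating the modulus:
  Start with x ≡ 6 (mod 11).
  Combine with x ≡ 0 (mod 13): since gcd(11, 13) = 1, we get a unique residue mod 143.
    Write x = 6 + 11·t and substitute into x ≡ 0 (mod 13): 11·t ≡ 0 − 6 = -6 (mod 13).
    Reduce coefficients mod 13: 11·t ≡ 7 (mod 13).
    The inverse of 11 mod 13 is 6 (since 11·6 = 66 = 5·13 + 1), so t ≡ 6·7 = 42 ≡ 3 (mod 13).
    Then x = 6 + 11·3 = 39, valid modulo lcm(11, 13) = 143: x ≡ 39 (mod 143).
  Combine with x ≡ 5 (mod 9): since gcd(143, 9) = 1, we get a unique residue mod 1287.
    Write x = 39 + 143·t and substitute into x ≡ 5 (mod 9): 143·t ≡ 5 − 39 = -34 (mod 9).
    Reduce coefficients mod 9: 8·t ≡ 2 (mod 9).
    The inverse of 8 mod 9 is 8 (since 8·8 = 64 = 7·9 + 1), so t ≡ 8·2 = 16 ≡ 7 (mod 9).
    Then x = 39 + 143·7 = 1040, valid modulo lcm(143, 9) = 1287: x ≡ 1040 (mod 1287).
Verify: 1040 mod 11 = 6 ✓, 1040 mod 13 = 0 ✓, 1040 mod 9 = 5 ✓.

x ≡ 1040 (mod 1287).


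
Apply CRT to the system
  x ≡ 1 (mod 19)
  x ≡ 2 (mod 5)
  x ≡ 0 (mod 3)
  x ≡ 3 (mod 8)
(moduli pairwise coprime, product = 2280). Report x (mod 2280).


Product of moduli M = 19 · 5 · 3 · 8 = 2280.
Merge one congruence at a time:
  Start: x ≡ 1 (mod 19).
  Combine with x ≡ 2 (mod 5); new modulus lcm = 95.
    Write x = 1 + 19·t and substitute into x ≡ 2 (mod 5): 19·t ≡ 2 − 1 = 1 (mod 5).
    Reduce coefficients mod 5: 4·t ≡ 1 (mod 5).
    The inverse of 4 mod 5 is 4 (since 4·4 = 16 = 3·5 + 1), so t ≡ 4·1 = 4 ≡ 4 (mod 5).
    Then x = 1 + 19·4 = 77, valid modulo lcm(19, 5) = 95: x ≡ 77 (mod 95).
  Combine with x ≡ 0 (mod 3); new modulus lcm = 285.
    Write x = 77 + 95·t and substitute into x ≡ 0 (mod 3): 95·t ≡ 0 − 77 = -77 (mod 3).
    Reduce coefficients mod 3: 2·t ≡ 1 (mod 3).
    The inverse of 2 mod 3 is 2 (since 2·2 = 4 = 1·3 + 1), so t ≡ 2·1 = 2 ≡ 2 (mod 3).
    Then x = 77 + 95·2 = 267, valid modulo lcm(95, 3) = 285: x ≡ 267 (mod 285).
  Combine with x ≡ 3 (mod 8); new modulus lcm = 2280.
    Write x = 267 + 285·t and substitute into x ≡ 3 (mod 8): 285·t ≡ 3 − 267 = -264 (mod 8).
    Reduce coefficients mod 8: 5·t ≡ 0 (mod 8).
    The inverse of 5 mod 8 is 5 (since 5·5 = 25 = 3·8 + 1), so t ≡ 5·0 = 0 ≡ 0 (mod 8).
    Then x = 267 + 285·0 = 267, valid modulo lcm(285, 8) = 2280: x ≡ 267 (mod 2280).
Verify against each original: 267 mod 19 = 1, 267 mod 5 = 2, 267 mod 3 = 0, 267 mod 8 = 3.

x ≡ 267 (mod 2280).


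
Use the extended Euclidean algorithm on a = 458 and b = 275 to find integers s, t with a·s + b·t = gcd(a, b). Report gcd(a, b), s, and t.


Euclidean algorithm on (458, 275) — divide until remainder is 0:
  458 = 1 · 275 + 183
  275 = 1 · 183 + 92
  183 = 1 · 92 + 91
  92 = 1 · 91 + 1
  91 = 91 · 1 + 0
gcd(458, 275) = 1.
Track Bezout coefficients alongside the remainders: start with r₀ = 458 = a·1 + b·0 (s = 1, t = 0) and r₁ = 275 = a·0 + b·1 (s = 0, t = 1); each new remainder r_{k+1} = r_{k-1} − q_k·r_k inherits s_{k+1} = s_{k-1} − q_k·s_k, t_{k+1} = t_{k-1} − q_k·t_k, so r_k = a·s_k + b·t_k at every step:
  q = 1: r = 183, s = 1 − 1·0 = 1, t = 0 − 1·1 = -1  (check: 458·1 + 275·(-1) = 183)
  q = 1: r = 92, s = 0 − 1·1 = -1, t = 1 − 1·(-1) = 2  (check: 458·(-1) + 275·2 = 92)
  q = 1: r = 91, s = 1 − 1·(-1) = 2, t = -1 − 1·2 = -3  (check: 458·2 + 275·(-3) = 91)
  q = 1: r = 1, s = -1 − 1·2 = -3, t = 2 − 1·(-3) = 5  (check: 458·(-3) + 275·5 = 1)
The row with r = 1 (the gcd) gives the Bezout coefficients s = -3, t = 5.
Result: 458 · (-3) + 275 · (5) = 1.

gcd(458, 275) = 1; s = -3, t = 5 (check: 458·(-3) + 275·5 = 1).


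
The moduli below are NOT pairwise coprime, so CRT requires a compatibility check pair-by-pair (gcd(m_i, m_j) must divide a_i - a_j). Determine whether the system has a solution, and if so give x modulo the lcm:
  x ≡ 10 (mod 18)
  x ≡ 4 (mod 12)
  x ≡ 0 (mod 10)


Moduli 18, 12, 10 are not pairwise coprime, so CRT works modulo lcm(m_i) when all pairwise compatibility conditions hold.
Pairwise compatibility: gcd(m_i, m_j) must divide a_i - a_j for every pair.
Merge one congruence at a time:
  Start: x ≡ 10 (mod 18).
  Combine with x ≡ 4 (mod 12): gcd(18, 12) = 6; 4 - 10 = -6, which IS divisible by 6, so compatible.
    Write x = 10 + 18·t and substitute into x ≡ 4 (mod 12): 18·t ≡ 4 − 10 = -6 (mod 12).
    Divide the congruence (and modulus) by g = 6: 3·t ≡ -1 (mod 2).
    Reduce coefficients mod 2: 1·t ≡ 1 (mod 2).
    So t ≡ 1 (mod 2).
    Then x = 10 + 18·1 = 28, valid modulo lcm(18, 12) = 36: x ≡ 28 (mod 36).
  Combine with x ≡ 0 (mod 10): gcd(36, 10) = 2; 0 - 28 = -28, which IS divisible by 2, so compatible.
    Write x = 28 + 36·t and substitute into x ≡ 0 (mod 10): 36·t ≡ 0 − 28 = -28 (mod 10).
    Divide the congruence (and modulus) by g = 2: 18·t ≡ -14 (mod 5).
    Reduce coefficients mod 5: 3·t ≡ 1 (mod 5).
    The inverse of 3 mod 5 is 2 (since 3·2 = 6 = 1·5 + 1), so t ≡ 2·1 = 2 ≡ 2 (mod 5).
    Then x = 28 + 36·2 = 100, valid modulo lcm(36, 10) = 180: x ≡ 100 (mod 180).
Verify: 100 mod 18 = 10, 100 mod 12 = 4, 100 mod 10 = 0.

x ≡ 100 (mod 180).


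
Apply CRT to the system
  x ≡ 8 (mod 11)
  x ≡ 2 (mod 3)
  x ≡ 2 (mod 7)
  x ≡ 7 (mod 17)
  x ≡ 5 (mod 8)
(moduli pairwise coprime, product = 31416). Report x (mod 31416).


Product of moduli M = 11 · 3 · 7 · 17 · 8 = 31416.
Merge one congruence at a time:
  Start: x ≡ 8 (mod 11).
  Combine with x ≡ 2 (mod 3); new modulus lcm = 33.
    Write x = 8 + 11·t and substitute into x ≡ 2 (mod 3): 11·t ≡ 2 − 8 = -6 (mod 3).
    Reduce coefficients mod 3: 2·t ≡ 0 (mod 3).
    The inverse of 2 mod 3 is 2 (since 2·2 = 4 = 1·3 + 1), so t ≡ 2·0 = 0 ≡ 0 (mod 3).
    Then x = 8 + 11·0 = 8, valid modulo lcm(11, 3) = 33: x ≡ 8 (mod 33).
  Combine with x ≡ 2 (mod 7); new modulus lcm = 231.
    Write x = 8 + 33·t and substitute into x ≡ 2 (mod 7): 33·t ≡ 2 − 8 = -6 (mod 7).
    Reduce coefficients mod 7: 5·t ≡ 1 (mod 7).
    The inverse of 5 mod 7 is 3 (since 5·3 = 15 = 2·7 + 1), so t ≡ 3·1 = 3 ≡ 3 (mod 7).
    Then x = 8 + 33·3 = 107, valid modulo lcm(33, 7) = 231: x ≡ 107 (mod 231).
  Combine with x ≡ 7 (mod 17); new modulus lcm = 3927.
    Write x = 107 + 231·t and substitute into x ≡ 7 (mod 17): 231·t ≡ 7 − 107 = -100 (mod 17).
    Reduce coefficients mod 17: 10·t ≡ 2 (mod 17).
    The inverse of 10 mod 17 is 12 (since 10·12 = 120 = 7·17 + 1), so t ≡ 12·2 = 24 ≡ 7 (mod 17).
    Then x = 107 + 231·7 = 1724, valid modulo lcm(231, 17) = 3927: x ≡ 1724 (mod 3927).
  Combine with x ≡ 5 (mod 8); new modulus lcm = 31416.
    Write x = 1724 + 3927·t and substitute into x ≡ 5 (mod 8): 3927·t ≡ 5 − 1724 = -1719 (mod 8).
    Reduce coefficients mod 8: 7·t ≡ 1 (mod 8).
    The inverse of 7 mod 8 is 7 (since 7·7 = 49 = 6·8 + 1), so t ≡ 7·1 = 7 ≡ 7 (mod 8).
    Then x = 1724 + 3927·7 = 29213, valid modulo lcm(3927, 8) = 31416: x ≡ 29213 (mod 31416).
Verify against each original: 29213 mod 11 = 8, 29213 mod 3 = 2, 29213 mod 7 = 2, 29213 mod 17 = 7, 29213 mod 8 = 5.

x ≡ 29213 (mod 31416).


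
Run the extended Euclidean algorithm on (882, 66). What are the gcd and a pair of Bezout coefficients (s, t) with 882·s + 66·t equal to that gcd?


Euclidean algorithm on (882, 66) — divide until remainder is 0:
  882 = 13 · 66 + 24
  66 = 2 · 24 + 18
  24 = 1 · 18 + 6
  18 = 3 · 6 + 0
gcd(882, 66) = 6.
Track Bezout coefficients alongside the remainders: start with r₀ = 882 = a·1 + b·0 (s = 1, t = 0) and r₁ = 66 = a·0 + b·1 (s = 0, t = 1); each new remainder r_{k+1} = r_{k-1} − q_k·r_k inherits s_{k+1} = s_{k-1} − q_k·s_k, t_{k+1} = t_{k-1} − q_k·t_k, so r_k = a·s_k + b·t_k at every step:
  q = 13: r = 24, s = 1 − 13·0 = 1, t = 0 − 13·1 = -13  (check: 882·1 + 66·(-13) = 24)
  q = 2: r = 18, s = 0 − 2·1 = -2, t = 1 − 2·(-13) = 27  (check: 882·(-2) + 66·27 = 18)
  q = 1: r = 6, s = 1 − 1·(-2) = 3, t = -13 − 1·27 = -40  (check: 882·3 + 66·(-40) = 6)
The row with r = 6 (the gcd) gives the Bezout coefficients s = 3, t = -40.
Result: 882 · (3) + 66 · (-40) = 6.

gcd(882, 66) = 6; s = 3, t = -40 (check: 882·3 + 66·(-40) = 6).


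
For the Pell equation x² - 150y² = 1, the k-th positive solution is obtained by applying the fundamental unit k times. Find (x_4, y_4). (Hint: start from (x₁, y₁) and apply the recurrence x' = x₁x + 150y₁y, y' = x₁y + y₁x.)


Step 1: Find the fundamental solution (x₁, y₁) of x² - 150y² = 1.
  Expand √150 as a continued fraction. a₀ = ⌊√150⌋ = 12; iterate m_{k+1} = d_k·a_k − m_k, d_{k+1} = (150 − m_{k+1}²)/d_k, a_{k+1} = ⌊(a₀ + m_{k+1})/d_{k+1}⌋ (starting m₀ = 0, d₀ = 1), with convergents p_k = a_k·p_{k-1} + p_{k-2}, q_k = a_k·q_{k-1} + q_{k-2} (p₋₁ = 1, q₋₁ = 0):
  k = 0: a₀ = 12; p₀/q₀ = 12/1; p₀² − 150·q₀² = 144 − 150 = -6.
  k = 1: m = 12, d = 6, a = ⌊(12 + 12)/6⌋ = 4; p/q = (4·12 + 1)/(4·1 + 0) = 49/4; p² − 150·q² = 2401 − 2400 = 1.
  The first convergent with p² − 150·q² = 1 gives the fundamental solution (x₁, y₁) = (49, 4).
Step 2: Apply the recurrence (x_{n+1}, y_{n+1}) = (x₁x_n + 150y₁y_n, x₁y_n + y₁x_n) repeatedly.
  From (x_1, y_1) = (49, 4): x_2 = 49·49 + 150·4·4 = 4801; y_2 = 49·4 + 4·49 = 392.
  From (x_2, y_2) = (4801, 392): x_3 = 49·4801 + 150·4·392 = 470449; y_3 = 49·392 + 4·4801 = 38412.
  From (x_3, y_3) = (470449, 38412): x_4 = 49·470449 + 150·4·38412 = 46099201; y_4 = 49·38412 + 4·470449 = 3763984.
Step 3: Verify x_4² - 150·y_4² = 2125136332838401 - 2125136332838400 = 1 (should be 1). ✓

(x_1, y_1) = (49, 4); (x_4, y_4) = (46099201, 3763984).


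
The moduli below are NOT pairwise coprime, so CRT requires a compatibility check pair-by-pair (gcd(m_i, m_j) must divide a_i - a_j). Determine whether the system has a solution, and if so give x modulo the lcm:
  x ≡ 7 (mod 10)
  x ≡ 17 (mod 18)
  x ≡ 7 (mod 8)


Moduli 10, 18, 8 are not pairwise coprime, so CRT works modulo lcm(m_i) when all pairwise compatibility conditions hold.
Pairwise compatibility: gcd(m_i, m_j) must divide a_i - a_j for every pair.
Merge one congruence at a time:
  Start: x ≡ 7 (mod 10).
  Combine with x ≡ 17 (mod 18): gcd(10, 18) = 2; 17 - 7 = 10, which IS divisible by 2, so compatible.
    Write x = 7 + 10·t and substitute into x ≡ 17 (mod 18): 10·t ≡ 17 − 7 = 10 (mod 18).
    Divide the congruence (and modulus) by g = 2: 5·t ≡ 5 (mod 9).
    The inverse of 5 mod 9 is 2 (since 5·2 = 10 = 1·9 + 1), so t ≡ 2·5 = 10 ≡ 1 (mod 9).
    Then x = 7 + 10·1 = 17, valid modulo lcm(10, 18) = 90: x ≡ 17 (mod 90).
  Combine with x ≡ 7 (mod 8): gcd(90, 8) = 2; 7 - 17 = -10, which IS divisible by 2, so compatible.
    Write x = 17 + 90·t and substitute into x ≡ 7 (mod 8): 90·t ≡ 7 − 17 = -10 (mod 8).
    Divide the congruence (and modulus) by g = 2: 45·t ≡ -5 (mod 4).
    Reduce coefficients mod 4: 1·t ≡ 3 (mod 4).
    So t ≡ 3 (mod 4).
    Then x = 17 + 90·3 = 287, valid modulo lcm(90, 8) = 360: x ≡ 287 (mod 360).
Verify: 287 mod 10 = 7, 287 mod 18 = 17, 287 mod 8 = 7.

x ≡ 287 (mod 360).


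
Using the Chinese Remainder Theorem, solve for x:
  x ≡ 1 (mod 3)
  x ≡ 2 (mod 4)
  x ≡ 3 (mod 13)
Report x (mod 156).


Moduli 3, 4, 13 are pairwise coprime; by CRT there is a unique solution modulo M = 3 · 4 · 13 = 156.
Solve pairwise, accumulating the modulus:
  Start with x ≡ 1 (mod 3).
  Combine with x ≡ 2 (mod 4): since gcd(3, 4) = 1, we get a unique residue mod 12.
    Write x = 1 + 3·t and substitute into x ≡ 2 (mod 4): 3·t ≡ 2 − 1 = 1 (mod 4).
    The inverse of 3 mod 4 is 3 (since 3·3 = 9 = 2·4 + 1), so t ≡ 3·1 = 3 ≡ 3 (mod 4).
    Then x = 1 + 3·3 = 10, valid modulo lcm(3, 4) = 12: x ≡ 10 (mod 12).
  Combine with x ≡ 3 (mod 13): since gcd(12, 13) = 1, we get a unique residue mod 156.
    Write x = 10 + 12·t and substitute into x ≡ 3 (mod 13): 12·t ≡ 3 − 10 = -7 (mod 13).
    Reduce coefficients mod 13: 12·t ≡ 6 (mod 13).
    The inverse of 12 mod 13 is 12 (since 12·12 = 144 = 11·13 + 1), so t ≡ 12·6 = 72 ≡ 7 (mod 13).
    Then x = 10 + 12·7 = 94, valid modulo lcm(12, 13) = 156: x ≡ 94 (mod 156).
Verify: 94 mod 3 = 1 ✓, 94 mod 4 = 2 ✓, 94 mod 13 = 3 ✓.

x ≡ 94 (mod 156).


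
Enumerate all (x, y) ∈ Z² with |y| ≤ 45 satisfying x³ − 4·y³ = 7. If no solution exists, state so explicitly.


The equation is x³ - 4y³ = 7. For fixed y, x³ = 4·y³ + 7, so a solution requires the RHS to be a perfect cube.
Strategy: iterate y from -45 to 45, compute RHS = 4·y³ + 7, and check whether it is a (positive or negative) perfect cube.
Check small values of y:
  y = 0: RHS = 7 is not a perfect cube.
  y = 1: RHS = 11 is not a perfect cube.
  y = -1: RHS = 3 is not a perfect cube.
  y = 2: RHS = 39 is not a perfect cube.
  y = -2: RHS = -25 is not a perfect cube.
  y = 3: RHS = 115 is not a perfect cube.
  y = -3: RHS = -101 is not a perfect cube.
Continuing the search up to |y| = 45 finds no solutions either.
No (x, y) in the scanned range satisfies the equation.

No integer solutions with |y| ≤ 45.


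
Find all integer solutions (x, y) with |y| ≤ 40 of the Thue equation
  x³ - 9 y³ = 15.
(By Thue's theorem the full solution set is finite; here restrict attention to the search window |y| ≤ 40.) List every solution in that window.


The equation is x³ - 9y³ = 15. For fixed y, x³ = 9·y³ + 15, so a solution requires the RHS to be a perfect cube.
Strategy: iterate y from -40 to 40, compute RHS = 9·y³ + 15, and check whether it is a (positive or negative) perfect cube.
Check small values of y:
  y = 0: RHS = 15 is not a perfect cube.
  y = 1: RHS = 24 is not a perfect cube.
  y = -1: RHS = 6 is not a perfect cube.
  y = 2: RHS = 87 is not a perfect cube.
  y = -2: RHS = -57 is not a perfect cube.
  y = 3: RHS = 258 is not a perfect cube.
  y = -3: RHS = -228 is not a perfect cube.
Continuing the search up to |y| = 40 finds no solutions either.
No (x, y) in the scanned range satisfies the equation.

No integer solutions with |y| ≤ 40.


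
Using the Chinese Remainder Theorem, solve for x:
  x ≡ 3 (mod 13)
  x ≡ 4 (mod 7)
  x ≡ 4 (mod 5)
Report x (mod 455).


Moduli 13, 7, 5 are pairwise coprime; by CRT there is a unique solution modulo M = 13 · 7 · 5 = 455.
Solve pairwise, accumulating the modulus:
  Start with x ≡ 3 (mod 13).
  Combine with x ≡ 4 (mod 7): since gcd(13, 7) = 1, we get a unique residue mod 91.
    Write x = 3 + 13·t and substitute into x ≡ 4 (mod 7): 13·t ≡ 4 − 3 = 1 (mod 7).
    Reduce coefficients mod 7: 6·t ≡ 1 (mod 7).
    The inverse of 6 mod 7 is 6 (since 6·6 = 36 = 5·7 + 1), so t ≡ 6·1 = 6 ≡ 6 (mod 7).
    Then x = 3 + 13·6 = 81, valid modulo lcm(13, 7) = 91: x ≡ 81 (mod 91).
  Combine with x ≡ 4 (mod 5): since gcd(91, 5) = 1, we get a unique residue mod 455.
    Write x = 81 + 91·t and substitute into x ≡ 4 (mod 5): 91·t ≡ 4 − 81 = -77 (mod 5).
    Reduce coefficients mod 5: 1·t ≡ 3 (mod 5).
    So t ≡ 3 (mod 5).
    Then x = 81 + 91·3 = 354, valid modulo lcm(91, 5) = 455: x ≡ 354 (mod 455).
Verify: 354 mod 13 = 3 ✓, 354 mod 7 = 4 ✓, 354 mod 5 = 4 ✓.

x ≡ 354 (mod 455).


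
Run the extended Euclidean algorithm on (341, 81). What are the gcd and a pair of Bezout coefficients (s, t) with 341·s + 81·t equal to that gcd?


Euclidean algorithm on (341, 81) — divide until remainder is 0:
  341 = 4 · 81 + 17
  81 = 4 · 17 + 13
  17 = 1 · 13 + 4
  13 = 3 · 4 + 1
  4 = 4 · 1 + 0
gcd(341, 81) = 1.
Track Bezout coefficients alongside the remainders: start with r₀ = 341 = a·1 + b·0 (s = 1, t = 0) and r₁ = 81 = a·0 + b·1 (s = 0, t = 1); each new remainder r_{k+1} = r_{k-1} − q_k·r_k inherits s_{k+1} = s_{k-1} − q_k·s_k, t_{k+1} = t_{k-1} − q_k·t_k, so r_k = a·s_k + b·t_k at every step:
  q = 4: r = 17, s = 1 − 4·0 = 1, t = 0 − 4·1 = -4  (check: 341·1 + 81·(-4) = 17)
  q = 4: r = 13, s = 0 − 4·1 = -4, t = 1 − 4·(-4) = 17  (check: 341·(-4) + 81·17 = 13)
  q = 1: r = 4, s = 1 − 1·(-4) = 5, t = -4 − 1·17 = -21  (check: 341·5 + 81·(-21) = 4)
  q = 3: r = 1, s = -4 − 3·5 = -19, t = 17 − 3·(-21) = 80  (check: 341·(-19) + 81·80 = 1)
The row with r = 1 (the gcd) gives the Bezout coefficients s = -19, t = 80.
Result: 341 · (-19) + 81 · (80) = 1.

gcd(341, 81) = 1; s = -19, t = 80 (check: 341·(-19) + 81·80 = 1).


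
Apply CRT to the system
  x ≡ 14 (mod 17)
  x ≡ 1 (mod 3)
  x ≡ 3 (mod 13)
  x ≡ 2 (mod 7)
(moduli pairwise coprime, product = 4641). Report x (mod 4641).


Product of moduli M = 17 · 3 · 13 · 7 = 4641.
Merge one congruence at a time:
  Start: x ≡ 14 (mod 17).
  Combine with x ≡ 1 (mod 3); new modulus lcm = 51.
    Write x = 14 + 17·t and substitute into x ≡ 1 (mod 3): 17·t ≡ 1 − 14 = -13 (mod 3).
    Reduce coefficients mod 3: 2·t ≡ 2 (mod 3).
    The inverse of 2 mod 3 is 2 (since 2·2 = 4 = 1·3 + 1), so t ≡ 2·2 = 4 ≡ 1 (mod 3).
    Then x = 14 + 17·1 = 31, valid modulo lcm(17, 3) = 51: x ≡ 31 (mod 51).
  Combine with x ≡ 3 (mod 13); new modulus lcm = 663.
    Write x = 31 + 51·t and substitute into x ≡ 3 (mod 13): 51·t ≡ 3 − 31 = -28 (mod 13).
    Reduce coefficients mod 13: 12·t ≡ 11 (mod 13).
    The inverse of 12 mod 13 is 12 (since 12·12 = 144 = 11·13 + 1), so t ≡ 12·11 = 132 ≡ 2 (mod 13).
    Then x = 31 + 51·2 = 133, valid modulo lcm(51, 13) = 663: x ≡ 133 (mod 663).
  Combine with x ≡ 2 (mod 7); new modulus lcm = 4641.
    Write x = 133 + 663·t and substitute into x ≡ 2 (mod 7): 663·t ≡ 2 − 133 = -131 (mod 7).
    Reduce coefficients mod 7: 5·t ≡ 2 (mod 7).
    The inverse of 5 mod 7 is 3 (since 5·3 = 15 = 2·7 + 1), so t ≡ 3·2 = 6 ≡ 6 (mod 7).
    Then x = 133 + 663·6 = 4111, valid modulo lcm(663, 7) = 4641: x ≡ 4111 (mod 4641).
Verify against each original: 4111 mod 17 = 14, 4111 mod 3 = 1, 4111 mod 13 = 3, 4111 mod 7 = 2.

x ≡ 4111 (mod 4641).


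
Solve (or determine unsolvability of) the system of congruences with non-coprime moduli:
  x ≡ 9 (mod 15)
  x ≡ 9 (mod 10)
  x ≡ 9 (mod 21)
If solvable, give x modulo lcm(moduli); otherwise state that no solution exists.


Moduli 15, 10, 21 are not pairwise coprime, so CRT works modulo lcm(m_i) when all pairwise compatibility conditions hold.
Pairwise compatibility: gcd(m_i, m_j) must divide a_i - a_j for every pair.
Merge one congruence at a time:
  Start: x ≡ 9 (mod 15).
  Combine with x ≡ 9 (mod 10): gcd(15, 10) = 5; 9 - 9 = 0, which IS divisible by 5, so compatible.
    Write x = 9 + 15·t and substitute into x ≡ 9 (mod 10): 15·t ≡ 9 − 9 = 0 (mod 10).
    Divide the congruence (and modulus) by g = 5: 3·t ≡ 0 (mod 2).
    Reduce coefficients mod 2: 1·t ≡ 0 (mod 2).
    So t ≡ 0 (mod 2).
    Then x = 9 + 15·0 = 9, valid modulo lcm(15, 10) = 30: x ≡ 9 (mod 30).
  Combine with x ≡ 9 (mod 21): gcd(30, 21) = 3; 9 - 9 = 0, which IS divisible by 3, so compatible.
    Write x = 9 + 30·t and substitute into x ≡ 9 (mod 21): 30·t ≡ 9 − 9 = 0 (mod 21).
    Divide the congruence (and modulus) by g = 3: 10·t ≡ 0 (mod 7).
    Reduce coefficients mod 7: 3·t ≡ 0 (mod 7).
    The inverse of 3 mod 7 is 5 (since 3·5 = 15 = 2·7 + 1), so t ≡ 5·0 = 0 ≡ 0 (mod 7).
    Then x = 9 + 30·0 = 9, valid modulo lcm(30, 21) = 210: x ≡ 9 (mod 210).
Verify: 9 mod 15 = 9, 9 mod 10 = 9, 9 mod 21 = 9.

x ≡ 9 (mod 210).


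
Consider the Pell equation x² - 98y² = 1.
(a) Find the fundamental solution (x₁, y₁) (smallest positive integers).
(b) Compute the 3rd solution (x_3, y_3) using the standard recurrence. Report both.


Step 1: Find the fundamental solution (x₁, y₁) of x² - 98y² = 1.
  Expand √98 as a continued fraction. a₀ = ⌊√98⌋ = 9; iterate m_{k+1} = d_k·a_k − m_k, d_{k+1} = (98 − m_{k+1}²)/d_k, a_{k+1} = ⌊(a₀ + m_{k+1})/d_{k+1}⌋ (starting m₀ = 0, d₀ = 1), with convergents p_k = a_k·p_{k-1} + p_{k-2}, q_k = a_k·q_{k-1} + q_{k-2} (p₋₁ = 1, q₋₁ = 0):
  k = 0: a₀ = 9; p₀/q₀ = 9/1; p₀² − 98·q₀² = 81 − 98 = -17.
  k = 1: m = 9, d = 17, a = ⌊(9 + 9)/17⌋ = 1; p/q = (1·9 + 1)/(1·1 + 0) = 10/1; p² − 98·q² = 100 − 98 = 2.
  k = 2: m = 8, d = 2, a = ⌊(9 + 8)/2⌋ = 8; p/q = (8·10 + 9)/(8·1 + 1) = 89/9; p² − 98·q² = 7921 − 7938 = -17.
  k = 3: m = 8, d = 17, a = ⌊(9 + 8)/17⌋ = 1; p/q = (1·89 + 10)/(1·9 + 1) = 99/10; p² − 98·q² = 9801 − 9800 = 1.
  The first convergent with p² − 98·q² = 1 gives the fundamental solution (x₁, y₁) = (99, 10).
Step 2: Apply the recurrence (x_{n+1}, y_{n+1}) = (x₁x_n + 98y₁y_n, x₁y_n + y₁x_n) repeatedly.
  From (x_1, y_1) = (99, 10): x_2 = 99·99 + 98·10·10 = 19601; y_2 = 99·10 + 10·99 = 1980.
  From (x_2, y_2) = (19601, 1980): x_3 = 99·19601 + 98·10·1980 = 3880899; y_3 = 99·1980 + 10·19601 = 392030.
Step 3: Verify x_3² - 98·y_3² = 15061377048201 - 15061377048200 = 1 (should be 1). ✓

(x_1, y_1) = (99, 10); (x_3, y_3) = (3880899, 392030).


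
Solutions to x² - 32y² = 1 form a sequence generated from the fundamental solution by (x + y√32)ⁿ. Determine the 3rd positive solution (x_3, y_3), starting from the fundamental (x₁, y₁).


Step 1: Find the fundamental solution (x₁, y₁) of x² - 32y² = 1.
  Expand √32 as a continued fraction. a₀ = ⌊√32⌋ = 5; iterate m_{k+1} = d_k·a_k − m_k, d_{k+1} = (32 − m_{k+1}²)/d_k, a_{k+1} = ⌊(a₀ + m_{k+1})/d_{k+1}⌋ (starting m₀ = 0, d₀ = 1), with convergents p_k = a_k·p_{k-1} + p_{k-2}, q_k = a_k·q_{k-1} + q_{k-2} (p₋₁ = 1, q₋₁ = 0):
  k = 0: a₀ = 5; p₀/q₀ = 5/1; p₀² − 32·q₀² = 25 − 32 = -7.
  k = 1: m = 5, d = 7, a = ⌊(5 + 5)/7⌋ = 1; p/q = (1·5 + 1)/(1·1 + 0) = 6/1; p² − 32·q² = 36 − 32 = 4.
  k = 2: m = 2, d = 4, a = ⌊(5 + 2)/4⌋ = 1; p/q = (1·6 + 5)/(1·1 + 1) = 11/2; p² − 32·q² = 121 − 128 = -7.
  k = 3: m = 2, d = 7, a = ⌊(5 + 2)/7⌋ = 1; p/q = (1·11 + 6)/(1·2 + 1) = 17/3; p² − 32·q² = 289 − 288 = 1.
  The first convergent with p² − 32·q² = 1 gives the fundamental solution (x₁, y₁) = (17, 3).
Step 2: Apply the recurrence (x_{n+1}, y_{n+1}) = (x₁x_n + 32y₁y_n, x₁y_n + y₁x_n) repeatedly.
  From (x_1, y_1) = (17, 3): x_2 = 17·17 + 32·3·3 = 577; y_2 = 17·3 + 3·17 = 102.
  From (x_2, y_2) = (577, 102): x_3 = 17·577 + 32·3·102 = 19601; y_3 = 17·102 + 3·577 = 3465.
Step 3: Verify x_3² - 32·y_3² = 384199201 - 384199200 = 1 (should be 1). ✓

(x_1, y_1) = (17, 3); (x_3, y_3) = (19601, 3465).


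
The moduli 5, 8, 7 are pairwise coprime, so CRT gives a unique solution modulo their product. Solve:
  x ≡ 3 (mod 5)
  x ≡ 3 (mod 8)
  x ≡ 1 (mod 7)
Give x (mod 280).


Moduli 5, 8, 7 are pairwise coprime; by CRT there is a unique solution modulo M = 5 · 8 · 7 = 280.
Solve pairwise, accumulating the modulus:
  Start with x ≡ 3 (mod 5).
  Combine with x ≡ 3 (mod 8): since gcd(5, 8) = 1, we get a unique residue mod 40.
    Write x = 3 + 5·t and substitute into x ≡ 3 (mod 8): 5·t ≡ 3 − 3 = 0 (mod 8).
    The inverse of 5 mod 8 is 5 (since 5·5 = 25 = 3·8 + 1), so t ≡ 5·0 = 0 ≡ 0 (mod 8).
    Then x = 3 + 5·0 = 3, valid modulo lcm(5, 8) = 40: x ≡ 3 (mod 40).
  Combine with x ≡ 1 (mod 7): since gcd(40, 7) = 1, we get a unique residue mod 280.
    Write x = 3 + 40·t and substitute into x ≡ 1 (mod 7): 40·t ≡ 1 − 3 = -2 (mod 7).
    Reduce coefficients mod 7: 5·t ≡ 5 (mod 7).
    The inverse of 5 mod 7 is 3 (since 5·3 = 15 = 2·7 + 1), so t ≡ 3·5 = 15 ≡ 1 (mod 7).
    Then x = 3 + 40·1 = 43, valid modulo lcm(40, 7) = 280: x ≡ 43 (mod 280).
Verify: 43 mod 5 = 3 ✓, 43 mod 8 = 3 ✓, 43 mod 7 = 1 ✓.

x ≡ 43 (mod 280).


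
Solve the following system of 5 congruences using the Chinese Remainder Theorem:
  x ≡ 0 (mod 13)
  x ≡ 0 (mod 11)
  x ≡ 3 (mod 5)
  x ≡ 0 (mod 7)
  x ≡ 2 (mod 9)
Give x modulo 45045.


Product of moduli M = 13 · 11 · 5 · 7 · 9 = 45045.
Merge one congruence at a time:
  Start: x ≡ 0 (mod 13).
  Combine with x ≡ 0 (mod 11); new modulus lcm = 143.
    Write x = 0 + 13·t and substitute into x ≡ 0 (mod 11): 13·t ≡ 0 − 0 = 0 (mod 11).
    Reduce coefficients mod 11: 2·t ≡ 0 (mod 11).
    The inverse of 2 mod 11 is 6 (since 2·6 = 12 = 1·11 + 1), so t ≡ 6·0 = 0 ≡ 0 (mod 11).
    Then x = 0 + 13·0 = 0, valid modulo lcm(13, 11) = 143: x ≡ 0 (mod 143).
  Combine with x ≡ 3 (mod 5); new modulus lcm = 715.
    Write x = 0 + 143·t and substitute into x ≡ 3 (mod 5): 143·t ≡ 3 − 0 = 3 (mod 5).
    Reduce coefficients mod 5: 3·t ≡ 3 (mod 5).
    The inverse of 3 mod 5 is 2 (since 3·2 = 6 = 1·5 + 1), so t ≡ 2·3 = 6 ≡ 1 (mod 5).
    Then x = 0 + 143·1 = 143, valid modulo lcm(143, 5) = 715: x ≡ 143 (mod 715).
  Combine with x ≡ 0 (mod 7); new modulus lcm = 5005.
    Write x = 143 + 715·t and substitute into x ≡ 0 (mod 7): 715·t ≡ 0 − 143 = -143 (mod 7).
    Reduce coefficients mod 7: 1·t ≡ 4 (mod 7).
    So t ≡ 4 (mod 7).
    Then x = 143 + 715·4 = 3003, valid modulo lcm(715, 7) = 5005: x ≡ 3003 (mod 5005).
  Combine with x ≡ 2 (mod 9); new modulus lcm = 45045.
    Write x = 3003 + 5005·t and substitute into x ≡ 2 (mod 9): 5005·t ≡ 2 − 3003 = -3001 (mod 9).
    Reduce coefficients mod 9: 1·t ≡ 5 (mod 9).
    So t ≡ 5 (mod 9).
    Then x = 3003 + 5005·5 = 28028, valid modulo lcm(5005, 9) = 45045: x ≡ 28028 (mod 45045).
Verify against each original: 28028 mod 13 = 0, 28028 mod 11 = 0, 28028 mod 5 = 3, 28028 mod 7 = 0, 28028 mod 9 = 2.

x ≡ 28028 (mod 45045).


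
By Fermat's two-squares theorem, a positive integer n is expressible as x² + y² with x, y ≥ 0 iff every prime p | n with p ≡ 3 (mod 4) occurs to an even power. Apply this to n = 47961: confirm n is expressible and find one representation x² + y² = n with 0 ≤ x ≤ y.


Step 1: Factor n = 47961 = 3^2 · 73^2.
Step 2: Check the mod-4 condition on each prime factor: 3 ≡ 3 (mod 4), exponent 2 (must be even); 73 ≡ 1 (mod 4), exponent 2.
All primes ≡ 3 (mod 4) appear to even exponent (or don't appear), so by the two-squares theorem n IS expressible as a sum of two squares.
Step 3: Build a representation. Group n = k² · m with k = 3 and m = 73 · 73 = 5329 (a product of primes ≡ 1 (mod 4)); a representation of m scales to one of n via (k·x)² + (k·y)² = k²(x² + y²). Each prime p ≡ 1 (mod 4) is itself a sum of two squares; find a² by testing p − a² for a perfect square:
  73: 73 − 1² = 72, 73 − 2² = 69, 73 − 3² = 64 = 8² ⇒ 73 = 3² + 8².
  Combine using the Brahmagupta–Fibonacci identity (a² + b²)(c² + d²) = (ac − bd)² + (ad + bc)² = (ac + bd)² + (ad − bc)²:
  73 · 73 = 5329: from (3² + 8²)(3² + 8²), take (3·3 − 8·8, 3·8 + 8·3) = (9 − 64, 24 + 24) = (-55, 48); dropping signs (only squares matter) gives (55, 48); check 55² + 48² = 3025 + 2304 = 5329 ✓.
  Scale by k = 3: (3·55, 3·48) = (165, 144).
Step 4: Order so x ≤ y and verify: 144² + 165² = 20736 + 27225 = 47961 = n. ✓

n = 47961 = 144² + 165² (one valid representation with x ≤ y).


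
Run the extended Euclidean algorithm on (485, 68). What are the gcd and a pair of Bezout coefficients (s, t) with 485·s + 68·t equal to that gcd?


Euclidean algorithm on (485, 68) — divide until remainder is 0:
  485 = 7 · 68 + 9
  68 = 7 · 9 + 5
  9 = 1 · 5 + 4
  5 = 1 · 4 + 1
  4 = 4 · 1 + 0
gcd(485, 68) = 1.
Track Bezout coefficients alongside the remainders: start with r₀ = 485 = a·1 + b·0 (s = 1, t = 0) and r₁ = 68 = a·0 + b·1 (s = 0, t = 1); each new remainder r_{k+1} = r_{k-1} − q_k·r_k inherits s_{k+1} = s_{k-1} − q_k·s_k, t_{k+1} = t_{k-1} − q_k·t_k, so r_k = a·s_k + b·t_k at every step:
  q = 7: r = 9, s = 1 − 7·0 = 1, t = 0 − 7·1 = -7  (check: 485·1 + 68·(-7) = 9)
  q = 7: r = 5, s = 0 − 7·1 = -7, t = 1 − 7·(-7) = 50  (check: 485·(-7) + 68·50 = 5)
  q = 1: r = 4, s = 1 − 1·(-7) = 8, t = -7 − 1·50 = -57  (check: 485·8 + 68·(-57) = 4)
  q = 1: r = 1, s = -7 − 1·8 = -15, t = 50 − 1·(-57) = 107  (check: 485·(-15) + 68·107 = 1)
The row with r = 1 (the gcd) gives the Bezout coefficients s = -15, t = 107.
Result: 485 · (-15) + 68 · (107) = 1.

gcd(485, 68) = 1; s = -15, t = 107 (check: 485·(-15) + 68·107 = 1).


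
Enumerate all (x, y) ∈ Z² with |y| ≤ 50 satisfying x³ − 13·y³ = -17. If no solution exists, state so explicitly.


The equation is x³ - 13y³ = -17. For fixed y, x³ = 13·y³ − 17, so a solution requires the RHS to be a perfect cube.
Strategy: iterate y from -50 to 50, compute RHS = 13·y³ − 17, and check whether it is a (positive or negative) perfect cube.
Check small values of y:
  y = 0: RHS = -17 is not a perfect cube.
  y = 1: RHS = -4 is not a perfect cube.
  y = -1: RHS = -30 is not a perfect cube.
  y = 2: RHS = 87 is not a perfect cube.
  y = -2: RHS = -121 is not a perfect cube.
  y = 3: RHS = 334 is not a perfect cube.
  y = -3: RHS = -368 is not a perfect cube.
Continuing the search up to |y| = 50 finds no solutions either.
No (x, y) in the scanned range satisfies the equation.

No integer solutions with |y| ≤ 50.


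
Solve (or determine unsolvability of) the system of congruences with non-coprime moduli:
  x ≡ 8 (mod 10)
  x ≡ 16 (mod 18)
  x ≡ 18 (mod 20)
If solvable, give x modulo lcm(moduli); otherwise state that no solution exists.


Moduli 10, 18, 20 are not pairwise coprime, so CRT works modulo lcm(m_i) when all pairwise compatibility conditions hold.
Pairwise compatibility: gcd(m_i, m_j) must divide a_i - a_j for every pair.
Merge one congruence at a time:
  Start: x ≡ 8 (mod 10).
  Combine with x ≡ 16 (mod 18): gcd(10, 18) = 2; 16 - 8 = 8, which IS divisible by 2, so compatible.
    Write x = 8 + 10·t and substitute into x ≡ 16 (mod 18): 10·t ≡ 16 − 8 = 8 (mod 18).
    Divide the congruence (and modulus) by g = 2: 5·t ≡ 4 (mod 9).
    The inverse of 5 mod 9 is 2 (since 5·2 = 10 = 1·9 + 1), so t ≡ 2·4 = 8 ≡ 8 (mod 9).
    Then x = 8 + 10·8 = 88, valid modulo lcm(10, 18) = 90: x ≡ 88 (mod 90).
  Combine with x ≡ 18 (mod 20): gcd(90, 20) = 10; 18 - 88 = -70, which IS divisible by 10, so compatible.
    Write x = 88 + 90·t and substitute into x ≡ 18 (mod 20): 90·t ≡ 18 − 88 = -70 (mod 20).
    Divide the congruence (and modulus) by g = 10: 9·t ≡ -7 (mod 2).
    Reduce coefficients mod 2: 1·t ≡ 1 (mod 2).
    So t ≡ 1 (mod 2).
    Then x = 88 + 90·1 = 178, valid modulo lcm(90, 20) = 180: x ≡ 178 (mod 180).
Verify: 178 mod 10 = 8, 178 mod 18 = 16, 178 mod 20 = 18.

x ≡ 178 (mod 180).


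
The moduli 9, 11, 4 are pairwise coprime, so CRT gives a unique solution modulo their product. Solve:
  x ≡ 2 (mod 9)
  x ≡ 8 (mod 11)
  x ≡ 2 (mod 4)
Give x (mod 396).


Moduli 9, 11, 4 are pairwise coprime; by CRT there is a unique solution modulo M = 9 · 11 · 4 = 396.
Solve pairwise, accumulating the modulus:
  Start with x ≡ 2 (mod 9).
  Combine with x ≡ 8 (mod 11): since gcd(9, 11) = 1, we get a unique residue mod 99.
    Write x = 2 + 9·t and substitute into x ≡ 8 (mod 11): 9·t ≡ 8 − 2 = 6 (mod 11).
    The inverse of 9 mod 11 is 5 (since 9·5 = 45 = 4·11 + 1), so t ≡ 5·6 = 30 ≡ 8 (mod 11).
    Then x = 2 + 9·8 = 74, valid modulo lcm(9, 11) = 99: x ≡ 74 (mod 99).
  Combine with x ≡ 2 (mod 4): since gcd(99, 4) = 1, we get a unique residue mod 396.
    Write x = 74 + 99·t and substitute into x ≡ 2 (mod 4): 99·t ≡ 2 − 74 = -72 (mod 4).
    Reduce coefficients mod 4: 3·t ≡ 0 (mod 4).
    The inverse of 3 mod 4 is 3 (since 3·3 = 9 = 2·4 + 1), so t ≡ 3·0 = 0 ≡ 0 (mod 4).
    Then x = 74 + 99·0 = 74, valid modulo lcm(99, 4) = 396: x ≡ 74 (mod 396).
Verify: 74 mod 9 = 2 ✓, 74 mod 11 = 8 ✓, 74 mod 4 = 2 ✓.

x ≡ 74 (mod 396).


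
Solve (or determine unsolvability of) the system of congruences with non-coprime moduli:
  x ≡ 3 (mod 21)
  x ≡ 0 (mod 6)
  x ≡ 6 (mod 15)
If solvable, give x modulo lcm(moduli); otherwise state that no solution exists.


Moduli 21, 6, 15 are not pairwise coprime, so CRT works modulo lcm(m_i) when all pairwise compatibility conditions hold.
Pairwise compatibility: gcd(m_i, m_j) must divide a_i - a_j for every pair.
Merge one congruence at a time:
  Start: x ≡ 3 (mod 21).
  Combine with x ≡ 0 (mod 6): gcd(21, 6) = 3; 0 - 3 = -3, which IS divisible by 3, so compatible.
    Write x = 3 + 21·t and substitute into x ≡ 0 (mod 6): 21·t ≡ 0 − 3 = -3 (mod 6).
    Divide the congruence (and modulus) by g = 3: 7·t ≡ -1 (mod 2).
    Reduce coefficients mod 2: 1·t ≡ 1 (mod 2).
    So t ≡ 1 (mod 2).
    Then x = 3 + 21·1 = 24, valid modulo lcm(21, 6) = 42: x ≡ 24 (mod 42).
  Combine with x ≡ 6 (mod 15): gcd(42, 15) = 3; 6 - 24 = -18, which IS divisible by 3, so compatible.
    Write x = 24 + 42·t and substitute into x ≡ 6 (mod 15): 42·t ≡ 6 − 24 = -18 (mod 15).
    Divide the congruence (and modulus) by g = 3: 14·t ≡ -6 (mod 5).
    Reduce coefficients mod 5: 4·t ≡ 4 (mod 5).
    The inverse of 4 mod 5 is 4 (since 4·4 = 16 = 3·5 + 1), so t ≡ 4·4 = 16 ≡ 1 (mod 5).
    Then x = 24 + 42·1 = 66, valid modulo lcm(42, 15) = 210: x ≡ 66 (mod 210).
Verify: 66 mod 21 = 3, 66 mod 6 = 0, 66 mod 15 = 6.

x ≡ 66 (mod 210).


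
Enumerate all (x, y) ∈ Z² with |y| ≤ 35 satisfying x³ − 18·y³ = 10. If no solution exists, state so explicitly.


The equation is x³ - 18y³ = 10. For fixed y, x³ = 18·y³ + 10, so a solution requires the RHS to be a perfect cube.
Strategy: iterate y from -35 to 35, compute RHS = 18·y³ + 10, and check whether it is a (positive or negative) perfect cube.
Check small values of y:
  y = 0: RHS = 10 is not a perfect cube.
  y = 1: RHS = 28 is not a perfect cube.
  y = -1: RHS = -8 = (-2)³ ⇒ x = -2 works.
  y = 2: RHS = 154 is not a perfect cube.
  y = -2: RHS = -134 is not a perfect cube.
  y = 3: RHS = 496 is not a perfect cube.
  y = -3: RHS = -476 is not a perfect cube.
Continuing the search up to |y| = 35 finds no further solutions beyond those listed.
Collected solutions: (-2, -1).

Solutions (with |y| ≤ 35): (-2, -1).


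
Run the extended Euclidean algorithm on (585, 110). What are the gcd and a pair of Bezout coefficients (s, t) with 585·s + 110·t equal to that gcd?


Euclidean algorithm on (585, 110) — divide until remainder is 0:
  585 = 5 · 110 + 35
  110 = 3 · 35 + 5
  35 = 7 · 5 + 0
gcd(585, 110) = 5.
Track Bezout coefficients alongside the remainders: start with r₀ = 585 = a·1 + b·0 (s = 1, t = 0) and r₁ = 110 = a·0 + b·1 (s = 0, t = 1); each new remainder r_{k+1} = r_{k-1} − q_k·r_k inherits s_{k+1} = s_{k-1} − q_k·s_k, t_{k+1} = t_{k-1} − q_k·t_k, so r_k = a·s_k + b·t_k at every step:
  q = 5: r = 35, s = 1 − 5·0 = 1, t = 0 − 5·1 = -5  (check: 585·1 + 110·(-5) = 35)
  q = 3: r = 5, s = 0 − 3·1 = -3, t = 1 − 3·(-5) = 16  (check: 585·(-3) + 110·16 = 5)
The row with r = 5 (the gcd) gives the Bezout coefficients s = -3, t = 16.
Result: 585 · (-3) + 110 · (16) = 5.

gcd(585, 110) = 5; s = -3, t = 16 (check: 585·(-3) + 110·16 = 5).


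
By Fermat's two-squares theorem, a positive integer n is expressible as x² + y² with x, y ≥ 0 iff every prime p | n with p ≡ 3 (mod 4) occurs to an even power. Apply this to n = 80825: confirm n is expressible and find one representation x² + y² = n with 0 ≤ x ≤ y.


Step 1: Factor n = 80825 = 5^2 · 53 · 61.
Step 2: Check the mod-4 condition on each prime factor: 5 ≡ 1 (mod 4), exponent 2; 53 ≡ 1 (mod 4), exponent 1; 61 ≡ 1 (mod 4), exponent 1.
All primes ≡ 3 (mod 4) appear to even exponent (or don't appear), so by the two-squares theorem n IS expressible as a sum of two squares.
Step 3: Build a representation. Group n = k² · m with k = 5 and m = 53 · 61 = 3233 (a product of primes ≡ 1 (mod 4)); a representation of m scales to one of n via (k·x)² + (k·y)² = k²(x² + y²). Each prime p ≡ 1 (mod 4) is itself a sum of two squares; find a² by testing p − a² for a perfect square:
  53: 53 − 1² = 52, 53 − 2² = 49 = 7² ⇒ 53 = 2² + 7².
  61: 61 − 1² = 60, 61 − 2² = 57, 61 − 3² = 52, 61 − 4² = 45, 61 − 5² = 36 = 6² ⇒ 61 = 5² + 6².
  Combine using the Brahmagupta–Fibonacci identity (a² + b²)(c² + d²) = (ac − bd)² + (ad + bc)² = (ac + bd)² + (ad − bc)²:
  53 · 61 = 3233: from (2² + 7²)(5² + 6²), take (2·5 − 7·6, 2·6 + 7·5) = (10 − 42, 12 + 35) = (-32, 47); dropping signs (only squares matter) gives (32, 47); check 32² + 47² = 1024 + 2209 = 3233 ✓.
  Scale by k = 5: (5·32, 5·47) = (160, 235).
Step 4: Order so x ≤ y and verify: 160² + 235² = 25600 + 55225 = 80825 = n. ✓

n = 80825 = 160² + 235² (one valid representation with x ≤ y).


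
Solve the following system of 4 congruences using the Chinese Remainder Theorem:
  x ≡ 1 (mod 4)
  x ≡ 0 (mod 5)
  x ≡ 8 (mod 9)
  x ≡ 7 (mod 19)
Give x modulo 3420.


Product of moduli M = 4 · 5 · 9 · 19 = 3420.
Merge one congruence at a time:
  Start: x ≡ 1 (mod 4).
  Combine with x ≡ 0 (mod 5); new modulus lcm = 20.
    Write x = 1 + 4·t and substitute into x ≡ 0 (mod 5): 4·t ≡ 0 − 1 = -1 (mod 5).
    Reduce coefficients mod 5: 4·t ≡ 4 (mod 5).
    The inverse of 4 mod 5 is 4 (since 4·4 = 16 = 3·5 + 1), so t ≡ 4·4 = 16 ≡ 1 (mod 5).
    Then x = 1 + 4·1 = 5, valid modulo lcm(4, 5) = 20: x ≡ 5 (mod 20).
  Combine with x ≡ 8 (mod 9); new modulus lcm = 180.
    Write x = 5 + 20·t and substitute into x ≡ 8 (mod 9): 20·t ≡ 8 − 5 = 3 (mod 9).
    Reduce coefficients mod 9: 2·t ≡ 3 (mod 9).
    The inverse of 2 mod 9 is 5 (since 2·5 = 10 = 1·9 + 1), so t ≡ 5·3 = 15 ≡ 6 (mod 9).
    Then x = 5 + 20·6 = 125, valid modulo lcm(20, 9) = 180: x ≡ 125 (mod 180).
  Combine with x ≡ 7 (mod 19); new modulus lcm = 3420.
    Write x = 125 + 180·t and substitute into x ≡ 7 (mod 19): 180·t ≡ 7 − 125 = -118 (mod 19).
    Reduce coefficients mod 19: 9·t ≡ 15 (mod 19).
    The inverse of 9 mod 19 is 17 (since 9·17 = 153 = 8·19 + 1), so t ≡ 17·15 = 255 ≡ 8 (mod 19).
    Then x = 125 + 180·8 = 1565, valid modulo lcm(180, 19) = 3420: x ≡ 1565 (mod 3420).
Verify against each original: 1565 mod 4 = 1, 1565 mod 5 = 0, 1565 mod 9 = 8, 1565 mod 19 = 7.

x ≡ 1565 (mod 3420).


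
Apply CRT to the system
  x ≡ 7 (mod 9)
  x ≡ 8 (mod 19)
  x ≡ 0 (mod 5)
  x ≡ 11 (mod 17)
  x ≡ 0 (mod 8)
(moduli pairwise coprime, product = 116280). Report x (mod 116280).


Product of moduli M = 9 · 19 · 5 · 17 · 8 = 116280.
Merge one congruence at a time:
  Start: x ≡ 7 (mod 9).
  Combine with x ≡ 8 (mod 19); new modulus lcm = 171.
    Write x = 7 + 9·t and substitute into x ≡ 8 (mod 19): 9·t ≡ 8 − 7 = 1 (mod 19).
    The inverse of 9 mod 19 is 17 (since 9·17 = 153 = 8·19 + 1), so t ≡ 17·1 = 17 ≡ 17 (mod 19).
    Then x = 7 + 9·17 = 160, valid modulo lcm(9, 19) = 171: x ≡ 160 (mod 171).
  Combine with x ≡ 0 (mod 5); new modulus lcm = 855.
    Write x = 160 + 171·t and substitute into x ≡ 0 (mod 5): 171·t ≡ 0 − 160 = -160 (mod 5).
    Reduce coefficients mod 5: 1·t ≡ 0 (mod 5).
    So t ≡ 0 (mod 5).
    Then x = 160 + 171·0 = 160, valid modulo lcm(171, 5) = 855: x ≡ 160 (mod 855).
  Combine with x ≡ 11 (mod 17); new modulus lcm = 14535.
    Write x = 160 + 855·t and substitute into x ≡ 11 (mod 17): 855·t ≡ 11 − 160 = -149 (mod 17).
    Reduce coefficients mod 17: 5·t ≡ 4 (mod 17).
    The inverse of 5 mod 17 is 7 (since 5·7 = 35 = 2·17 + 1), so t ≡ 7·4 = 28 ≡ 11 (mod 17).
    Then x = 160 + 855·11 = 9565, valid modulo lcm(855, 17) = 14535: x ≡ 9565 (mod 14535).
  Combine with x ≡ 0 (mod 8); new modulus lcm = 116280.
    Write x = 9565 + 14535·t and substitute into x ≡ 0 (mod 8): 14535·t ≡ 0 − 9565 = -9565 (mod 8).
    Reduce coefficients mod 8: 7·t ≡ 3 (mod 8).
    The inverse of 7 mod 8 is 7 (since 7·7 = 49 = 6·8 + 1), so t ≡ 7·3 = 21 ≡ 5 (mod 8).
    Then x = 9565 + 14535·5 = 82240, valid modulo lcm(14535, 8) = 116280: x ≡ 82240 (mod 116280).
Verify against each original: 82240 mod 9 = 7, 82240 mod 19 = 8, 82240 mod 5 = 0, 82240 mod 17 = 11, 82240 mod 8 = 0.

x ≡ 82240 (mod 116280).
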